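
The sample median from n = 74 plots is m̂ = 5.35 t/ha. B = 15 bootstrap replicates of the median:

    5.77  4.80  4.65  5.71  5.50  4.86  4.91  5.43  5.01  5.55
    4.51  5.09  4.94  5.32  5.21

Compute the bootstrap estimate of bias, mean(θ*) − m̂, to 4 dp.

bias = −0.1993

mean(θ*) = (5.77 + 4.80 + 4.65 + 5.71 + 5.50 + 4.86 + 4.91 + 5.43 + 5.01 + 5.55 + 4.51 + 5.09 + 4.94 + 5.32 + 5.21) / 15 = 5.15067
bias = 5.15067 − 5.35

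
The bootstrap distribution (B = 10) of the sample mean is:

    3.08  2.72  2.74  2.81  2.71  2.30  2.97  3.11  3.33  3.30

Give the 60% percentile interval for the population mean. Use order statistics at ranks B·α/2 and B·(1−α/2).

Sorted replicates: 2.30, 2.71, 2.72, 2.74, 2.81, 2.97, 3.08, 3.11, 3.30, 3.33
α = 0.40; lower rank = 10 × 0.200 = 2; upper rank = 10 × 0.800 = 8.
The 2nd smallest replicate is 2.71; the 8th is 3.11.

(2.71, 3.11)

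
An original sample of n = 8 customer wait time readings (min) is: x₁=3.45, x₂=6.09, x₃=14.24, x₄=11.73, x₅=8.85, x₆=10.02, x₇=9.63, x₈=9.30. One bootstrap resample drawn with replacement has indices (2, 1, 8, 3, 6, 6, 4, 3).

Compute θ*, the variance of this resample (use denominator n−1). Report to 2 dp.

θ* = 13.93

Resample values: 6.09, 3.45, 9.30, 14.24, 10.02, 10.02, 11.73, 14.24.
Mean = 9.8863; sum of squared deviations = 97.5260
s² = 97.5260 / 7 = 13.9323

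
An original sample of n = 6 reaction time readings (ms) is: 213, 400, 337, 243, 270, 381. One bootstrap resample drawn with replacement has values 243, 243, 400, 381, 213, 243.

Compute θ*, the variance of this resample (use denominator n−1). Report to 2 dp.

θ* = 6577.77

Mean = 287.1667; sum of squared deviations = 32888.8333
s² = 32888.8333 / 5 = 6577.7667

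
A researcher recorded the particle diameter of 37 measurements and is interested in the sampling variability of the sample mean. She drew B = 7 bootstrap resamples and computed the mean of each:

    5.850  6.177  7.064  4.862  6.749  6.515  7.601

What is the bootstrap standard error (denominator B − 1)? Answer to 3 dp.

Bootstrap SE is the standard deviation of the 7 replicate means.
Mean of replicates: (5.850 + 6.177 + 7.064 + 4.862 + 6.749 + 6.515 + 7.601) / 7 = 44.8180 / 7 = 6.4026
Sum of squared deviations: (−0.5526)² + (−0.2256)² + (+0.6614)² + (−1.5406)² + (+0.3464)² + (+0.1124)² + (+1.1984)² = 4.7359
Variance = 4.7359 / 6 = 0.7893
SE* = √0.7893

SE* = 0.888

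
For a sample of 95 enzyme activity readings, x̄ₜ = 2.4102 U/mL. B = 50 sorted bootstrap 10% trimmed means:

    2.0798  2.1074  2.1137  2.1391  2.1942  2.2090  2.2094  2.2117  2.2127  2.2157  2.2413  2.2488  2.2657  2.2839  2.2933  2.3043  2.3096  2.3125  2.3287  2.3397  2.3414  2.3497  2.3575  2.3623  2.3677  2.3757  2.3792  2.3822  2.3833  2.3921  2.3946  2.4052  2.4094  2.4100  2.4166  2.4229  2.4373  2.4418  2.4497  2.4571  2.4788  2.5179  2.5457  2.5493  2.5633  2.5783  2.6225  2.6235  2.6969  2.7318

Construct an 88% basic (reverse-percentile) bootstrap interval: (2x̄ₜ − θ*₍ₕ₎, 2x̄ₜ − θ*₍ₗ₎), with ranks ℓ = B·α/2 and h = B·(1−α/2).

(2.1979, 2.7067)

Percentile endpoints at ranks 3 and 47: θ*₍3₎ = 2.1137, θ*₍47₎ = 2.6225.
Basic interval reflects these around x̄ₜ:
  lower = 2 × 2.4102 − 2.6225 = 2.1979
  upper = 2 × 2.4102 − 2.1137 = 2.7067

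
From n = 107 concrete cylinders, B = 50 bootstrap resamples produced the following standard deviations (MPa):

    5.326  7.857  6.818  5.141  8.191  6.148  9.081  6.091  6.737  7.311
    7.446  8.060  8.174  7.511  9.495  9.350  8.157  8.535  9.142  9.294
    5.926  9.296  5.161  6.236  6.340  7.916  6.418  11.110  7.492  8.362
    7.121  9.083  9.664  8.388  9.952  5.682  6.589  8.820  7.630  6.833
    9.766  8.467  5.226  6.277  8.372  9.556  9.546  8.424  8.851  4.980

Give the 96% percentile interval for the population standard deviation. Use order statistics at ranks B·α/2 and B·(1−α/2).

(4.980, 9.952)

Sorted replicates: 4.980, 5.141, 5.161, 5.226, 5.326, 5.682, 5.926, 6.091, 6.148, 6.236, 6.277, 6.340, 6.418, 6.589, 6.737, 6.818, 6.833, 7.121, 7.311, 7.446, 7.492, 7.511, 7.630, 7.857, 7.916, 8.060, 8.157, 8.174, 8.191, 8.362, 8.372, 8.388, 8.424, 8.467, 8.535, 8.820, 8.851, 9.081, 9.083, 9.142, 9.294, 9.296, 9.350, 9.495, 9.546, 9.556, 9.664, 9.766, 9.952, 11.110
α = 0.04; lower rank = 50 × 0.020 = 1; upper rank = 50 × 0.980 = 49.
The 1st smallest replicate is 4.980; the 49th is 9.952.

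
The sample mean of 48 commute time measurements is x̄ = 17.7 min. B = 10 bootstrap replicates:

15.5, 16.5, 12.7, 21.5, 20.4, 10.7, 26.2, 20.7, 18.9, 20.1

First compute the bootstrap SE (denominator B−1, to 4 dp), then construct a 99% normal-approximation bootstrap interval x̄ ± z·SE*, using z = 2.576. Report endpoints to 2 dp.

Mean of replicates = 18.3200; sum of squared deviations = 186.6160; SE* = √(186.6160/9) = 4.5536
Margin = 2.576 × 4.5536 = 11.730
Interval: 17.7 ± 11.730

(5.97, 29.43)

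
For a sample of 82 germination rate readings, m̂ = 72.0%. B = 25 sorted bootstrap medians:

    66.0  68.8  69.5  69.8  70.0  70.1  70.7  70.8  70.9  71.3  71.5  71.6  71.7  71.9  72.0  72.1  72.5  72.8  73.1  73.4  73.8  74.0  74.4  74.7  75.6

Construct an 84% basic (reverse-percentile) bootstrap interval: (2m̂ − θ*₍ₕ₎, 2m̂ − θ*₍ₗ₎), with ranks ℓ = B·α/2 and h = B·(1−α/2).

Percentile endpoints at ranks 2 and 23: θ*₍2₎ = 68.8, θ*₍23₎ = 74.4.
Basic interval reflects these around m̂:
  lower = 2 × 72.0 − 74.4 = 69.6
  upper = 2 × 72.0 − 68.8 = 75.2

(69.6, 75.2)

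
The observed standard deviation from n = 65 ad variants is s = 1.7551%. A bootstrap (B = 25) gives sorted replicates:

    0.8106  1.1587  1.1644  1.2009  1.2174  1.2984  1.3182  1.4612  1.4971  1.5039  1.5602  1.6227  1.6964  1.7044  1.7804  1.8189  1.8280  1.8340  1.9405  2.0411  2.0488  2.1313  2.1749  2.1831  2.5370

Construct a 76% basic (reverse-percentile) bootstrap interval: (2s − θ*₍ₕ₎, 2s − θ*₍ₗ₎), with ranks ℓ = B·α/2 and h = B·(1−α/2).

Percentile endpoints at ranks 3 and 22: θ*₍3₎ = 1.1644, θ*₍22₎ = 2.1313.
Basic interval reflects these around s:
  lower = 2 × 1.7551 − 2.1313 = 1.3789
  upper = 2 × 1.7551 − 1.1644 = 2.3458

(1.3789, 2.3458)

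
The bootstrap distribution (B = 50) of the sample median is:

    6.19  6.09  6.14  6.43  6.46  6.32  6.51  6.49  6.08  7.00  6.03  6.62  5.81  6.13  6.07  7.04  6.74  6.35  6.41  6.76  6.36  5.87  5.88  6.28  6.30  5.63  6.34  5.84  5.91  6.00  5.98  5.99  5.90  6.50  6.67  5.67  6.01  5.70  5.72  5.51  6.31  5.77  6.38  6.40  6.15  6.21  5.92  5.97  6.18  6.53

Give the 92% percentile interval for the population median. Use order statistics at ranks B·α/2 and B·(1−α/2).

Sorted replicates: 5.51, 5.63, 5.67, 5.70, 5.72, 5.77, 5.81, 5.84, 5.87, 5.88, 5.90, 5.91, 5.92, 5.97, 5.98, 5.99, 6.00, 6.01, 6.03, 6.07, 6.08, 6.09, 6.13, 6.14, 6.15, 6.18, 6.19, 6.21, 6.28, 6.30, 6.31, 6.32, 6.34, 6.35, 6.36, 6.38, 6.40, 6.41, 6.43, 6.46, 6.49, 6.50, 6.51, 6.53, 6.62, 6.67, 6.74, 6.76, 7.00, 7.04
α = 0.08; lower rank = 50 × 0.040 = 2; upper rank = 50 × 0.960 = 48.
The 2nd smallest replicate is 5.63; the 48th is 6.76.

(5.63, 6.76)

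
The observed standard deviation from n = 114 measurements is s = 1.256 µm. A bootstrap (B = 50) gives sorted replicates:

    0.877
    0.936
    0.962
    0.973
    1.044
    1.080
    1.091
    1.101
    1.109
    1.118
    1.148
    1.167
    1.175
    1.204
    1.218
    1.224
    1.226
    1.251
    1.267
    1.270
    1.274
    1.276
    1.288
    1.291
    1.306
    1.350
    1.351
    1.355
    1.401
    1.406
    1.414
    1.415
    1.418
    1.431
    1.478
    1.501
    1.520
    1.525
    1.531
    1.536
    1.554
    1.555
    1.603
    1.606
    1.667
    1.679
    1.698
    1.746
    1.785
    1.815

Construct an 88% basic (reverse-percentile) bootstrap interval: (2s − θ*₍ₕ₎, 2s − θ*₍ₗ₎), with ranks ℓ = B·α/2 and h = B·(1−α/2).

Percentile endpoints at ranks 3 and 47: θ*₍3₎ = 0.962, θ*₍47₎ = 1.698.
Basic interval reflects these around s:
  lower = 2 × 1.256 − 1.698 = 0.814
  upper = 2 × 1.256 − 0.962 = 1.550

(0.814, 1.550)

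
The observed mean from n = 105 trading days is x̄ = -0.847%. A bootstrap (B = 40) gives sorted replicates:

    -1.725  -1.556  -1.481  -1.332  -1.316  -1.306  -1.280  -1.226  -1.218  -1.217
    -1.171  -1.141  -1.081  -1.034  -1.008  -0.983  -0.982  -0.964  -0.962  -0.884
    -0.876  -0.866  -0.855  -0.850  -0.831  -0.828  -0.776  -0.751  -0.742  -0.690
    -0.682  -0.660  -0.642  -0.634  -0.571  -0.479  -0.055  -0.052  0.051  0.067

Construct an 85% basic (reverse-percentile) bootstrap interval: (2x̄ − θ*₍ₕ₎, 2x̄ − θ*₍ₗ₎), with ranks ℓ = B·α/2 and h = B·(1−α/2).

Percentile endpoints at ranks 3 and 37: θ*₍3₎ = -1.481, θ*₍37₎ = -0.055.
Basic interval reflects these around x̄:
  lower = 2 × -0.847 − -0.055 = -1.639
  upper = 2 × -0.847 − -1.481 = -0.213

(-1.639, -0.213)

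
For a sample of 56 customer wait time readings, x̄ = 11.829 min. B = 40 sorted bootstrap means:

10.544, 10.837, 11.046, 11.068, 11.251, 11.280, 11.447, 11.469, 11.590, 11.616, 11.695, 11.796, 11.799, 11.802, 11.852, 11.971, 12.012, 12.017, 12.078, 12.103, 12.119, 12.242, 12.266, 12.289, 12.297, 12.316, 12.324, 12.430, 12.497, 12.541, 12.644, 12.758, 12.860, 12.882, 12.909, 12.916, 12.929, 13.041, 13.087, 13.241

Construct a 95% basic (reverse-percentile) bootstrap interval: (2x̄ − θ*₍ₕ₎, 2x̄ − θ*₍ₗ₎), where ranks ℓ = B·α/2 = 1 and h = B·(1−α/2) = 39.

Percentile endpoints at ranks 1 and 39: θ*₍1₎ = 10.544, θ*₍39₎ = 13.087.
Basic interval reflects these around x̄:
  lower = 2 × 11.829 − 13.087 = 10.571
  upper = 2 × 11.829 − 10.544 = 13.114

(10.571, 13.114)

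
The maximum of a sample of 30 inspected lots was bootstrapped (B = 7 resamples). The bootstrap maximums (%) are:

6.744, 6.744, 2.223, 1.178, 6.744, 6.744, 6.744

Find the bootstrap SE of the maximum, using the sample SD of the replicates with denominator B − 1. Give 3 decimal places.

SE* = 2.479

Bootstrap SE is the standard deviation of the 7 replicate maximums.
Mean of replicates: (6.744 + 6.744 + 2.223 + 1.178 + 6.744 + 6.744 + 6.744) / 7 = 37.1210 / 7 = 5.3030
Sum of squared deviations: (+1.4410)² + (+1.4410)² + (−3.0800)² + (−4.1250)² + (+1.4410)² + (+1.4410)² + (+1.4410)² = 36.8844
Variance = 36.8844 / 6 = 6.1474
SE* = √6.1474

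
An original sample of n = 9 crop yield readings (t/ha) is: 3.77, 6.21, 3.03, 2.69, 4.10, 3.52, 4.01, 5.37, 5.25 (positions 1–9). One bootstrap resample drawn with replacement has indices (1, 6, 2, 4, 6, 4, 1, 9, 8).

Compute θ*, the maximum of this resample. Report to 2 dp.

θ* = 6.21

Resample values: 3.77, 3.52, 6.21, 2.69, 3.52, 2.69, 3.77, 5.25, 5.37.
Maximum = 6.21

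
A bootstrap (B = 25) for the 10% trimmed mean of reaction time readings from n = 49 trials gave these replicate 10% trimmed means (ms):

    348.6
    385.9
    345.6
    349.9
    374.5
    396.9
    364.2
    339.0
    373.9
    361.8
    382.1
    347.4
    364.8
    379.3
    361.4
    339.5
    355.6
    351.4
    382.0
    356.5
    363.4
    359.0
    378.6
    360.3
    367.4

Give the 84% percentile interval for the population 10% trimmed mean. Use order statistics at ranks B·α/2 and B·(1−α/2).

(339.5, 382.1)

Sorted replicates: 339.0, 339.5, 345.6, 347.4, 348.6, 349.9, 351.4, 355.6, 356.5, 359.0, 360.3, 361.4, 361.8, 363.4, 364.2, 364.8, 367.4, 373.9, 374.5, 378.6, 379.3, 382.0, 382.1, 385.9, 396.9
α = 0.16; lower rank = 25 × 0.080 = 2; upper rank = 25 × 0.920 = 23.
The 2nd smallest replicate is 339.5; the 23rd is 382.1.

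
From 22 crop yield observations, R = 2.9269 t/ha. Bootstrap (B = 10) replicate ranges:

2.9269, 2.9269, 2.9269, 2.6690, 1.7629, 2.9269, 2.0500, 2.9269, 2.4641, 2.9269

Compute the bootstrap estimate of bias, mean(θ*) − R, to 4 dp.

mean(θ*) = (2.9269 + 2.9269 + 2.9269 + 2.6690 + 1.7629 + 2.9269 + 2.0500 + 2.9269 + 2.4641 + 2.9269) / 10 = 2.65074
bias = 2.65074 − 2.9269

bias = −0.2762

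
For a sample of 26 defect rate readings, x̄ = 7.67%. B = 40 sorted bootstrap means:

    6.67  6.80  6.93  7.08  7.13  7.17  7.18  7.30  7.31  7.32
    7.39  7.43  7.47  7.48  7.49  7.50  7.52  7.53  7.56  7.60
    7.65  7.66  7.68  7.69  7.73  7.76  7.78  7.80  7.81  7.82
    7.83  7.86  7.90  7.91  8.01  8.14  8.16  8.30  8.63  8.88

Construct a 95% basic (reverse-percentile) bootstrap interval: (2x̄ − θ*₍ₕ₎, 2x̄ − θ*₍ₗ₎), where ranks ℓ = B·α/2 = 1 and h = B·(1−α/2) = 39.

(6.71, 8.67)

Percentile endpoints at ranks 1 and 39: θ*₍1₎ = 6.67, θ*₍39₎ = 8.63.
Basic interval reflects these around x̄:
  lower = 2 × 7.67 − 8.63 = 6.71
  upper = 2 × 7.67 − 6.67 = 8.67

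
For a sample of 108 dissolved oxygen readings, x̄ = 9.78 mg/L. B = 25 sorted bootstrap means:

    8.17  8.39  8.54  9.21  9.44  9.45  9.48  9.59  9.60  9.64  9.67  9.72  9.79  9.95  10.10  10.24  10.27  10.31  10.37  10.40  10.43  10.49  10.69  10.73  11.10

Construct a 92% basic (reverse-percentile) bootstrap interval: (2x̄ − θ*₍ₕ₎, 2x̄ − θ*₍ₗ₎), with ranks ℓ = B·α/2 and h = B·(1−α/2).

(8.83, 11.39)

Percentile endpoints at ranks 1 and 24: θ*₍1₎ = 8.17, θ*₍24₎ = 10.73.
Basic interval reflects these around x̄:
  lower = 2 × 9.78 − 10.73 = 8.83
  upper = 2 × 9.78 − 8.17 = 11.39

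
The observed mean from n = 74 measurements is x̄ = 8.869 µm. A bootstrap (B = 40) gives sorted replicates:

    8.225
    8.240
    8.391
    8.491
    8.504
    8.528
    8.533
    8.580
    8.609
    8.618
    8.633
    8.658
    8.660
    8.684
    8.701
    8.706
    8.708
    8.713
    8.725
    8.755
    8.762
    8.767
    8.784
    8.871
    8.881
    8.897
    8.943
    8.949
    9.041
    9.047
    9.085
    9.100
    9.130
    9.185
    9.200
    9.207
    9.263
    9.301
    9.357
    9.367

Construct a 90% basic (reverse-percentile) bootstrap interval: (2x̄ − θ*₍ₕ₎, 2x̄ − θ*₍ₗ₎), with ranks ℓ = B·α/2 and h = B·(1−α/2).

Percentile endpoints at ranks 2 and 38: θ*₍2₎ = 8.240, θ*₍38₎ = 9.301.
Basic interval reflects these around x̄:
  lower = 2 × 8.869 − 9.301 = 8.437
  upper = 2 × 8.869 − 8.240 = 9.498

(8.437, 9.498)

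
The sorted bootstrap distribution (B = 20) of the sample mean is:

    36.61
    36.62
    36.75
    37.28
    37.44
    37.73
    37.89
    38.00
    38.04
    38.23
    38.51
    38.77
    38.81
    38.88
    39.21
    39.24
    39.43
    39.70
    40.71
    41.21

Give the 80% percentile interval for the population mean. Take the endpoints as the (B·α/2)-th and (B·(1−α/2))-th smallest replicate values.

(36.62, 39.70)

α = 0.20; lower rank = 20 × 0.100 = 2; upper rank = 20 × 0.900 = 18.
The 2nd smallest replicate is 36.62; the 18th is 39.70.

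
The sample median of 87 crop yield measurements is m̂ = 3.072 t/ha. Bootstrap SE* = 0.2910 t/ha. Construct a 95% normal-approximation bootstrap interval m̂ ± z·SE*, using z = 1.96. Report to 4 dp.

(2.5016, 3.6424)

Margin = 1.96 × 0.2910 = 0.57036
Interval: 3.072 ± 0.57036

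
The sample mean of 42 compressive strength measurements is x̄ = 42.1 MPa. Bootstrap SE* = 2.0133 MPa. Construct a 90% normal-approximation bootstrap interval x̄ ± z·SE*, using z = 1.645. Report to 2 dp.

Margin = 1.645 × 2.0133 = 3.312
Interval: 42.1 ± 3.312

(38.79, 45.41)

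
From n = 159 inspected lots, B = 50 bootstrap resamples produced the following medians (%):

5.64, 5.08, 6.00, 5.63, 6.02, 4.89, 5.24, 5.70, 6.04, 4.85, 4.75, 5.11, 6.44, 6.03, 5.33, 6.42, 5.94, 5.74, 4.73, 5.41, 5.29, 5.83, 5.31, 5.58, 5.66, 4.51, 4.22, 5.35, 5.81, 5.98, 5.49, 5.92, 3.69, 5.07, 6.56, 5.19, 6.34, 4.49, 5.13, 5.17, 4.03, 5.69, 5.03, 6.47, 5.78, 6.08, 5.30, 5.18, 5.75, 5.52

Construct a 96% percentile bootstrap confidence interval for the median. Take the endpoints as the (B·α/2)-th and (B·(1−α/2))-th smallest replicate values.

(3.69, 6.47)

Sorted replicates: 3.69, 4.03, 4.22, 4.49, 4.51, 4.73, 4.75, 4.85, 4.89, 5.03, 5.07, 5.08, 5.11, 5.13, 5.17, 5.18, 5.19, 5.24, 5.29, 5.30, 5.31, 5.33, 5.35, 5.41, 5.49, 5.52, 5.58, 5.63, 5.64, 5.66, 5.69, 5.70, 5.74, 5.75, 5.78, 5.81, 5.83, 5.92, 5.94, 5.98, 6.00, 6.02, 6.03, 6.04, 6.08, 6.34, 6.42, 6.44, 6.47, 6.56
α = 0.04; lower rank = 50 × 0.020 = 1; upper rank = 50 × 0.980 = 49.
The 1st smallest replicate is 3.69; the 49th is 6.47.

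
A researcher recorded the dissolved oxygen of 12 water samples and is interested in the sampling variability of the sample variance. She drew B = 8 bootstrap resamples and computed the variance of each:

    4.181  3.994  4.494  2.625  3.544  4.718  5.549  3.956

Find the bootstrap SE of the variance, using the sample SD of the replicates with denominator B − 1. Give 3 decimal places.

SE* = 0.858

Bootstrap SE is the standard deviation of the 8 replicate variances.
Mean of replicates: (4.181 + 3.994 + 4.494 + 2.625 + 3.544 + 4.718 + 5.549 + 3.956) / 8 = 33.0610 / 8 = 4.1326
Sum of squared deviations: (+0.0484)² + (−0.1386)² + (+0.3614)² + (−1.5076)² + (−0.5886)² + (+0.5854)² + (+1.4164)² + (−0.1766)² = 5.1515
Variance = 5.1515 / 7 = 0.7359
SE* = √0.7359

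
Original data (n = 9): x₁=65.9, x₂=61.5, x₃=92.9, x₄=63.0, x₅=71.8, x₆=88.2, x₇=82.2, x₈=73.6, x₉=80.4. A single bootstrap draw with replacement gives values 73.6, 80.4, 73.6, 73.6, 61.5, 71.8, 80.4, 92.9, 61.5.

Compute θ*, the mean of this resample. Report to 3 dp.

θ* = 74.367

Mean = (73.6 + 80.4 + 73.6 + 73.6 + 61.5 + 71.8 + 80.4 + 92.9 + 61.5) / 9 = 669.30 / 9 = 74.367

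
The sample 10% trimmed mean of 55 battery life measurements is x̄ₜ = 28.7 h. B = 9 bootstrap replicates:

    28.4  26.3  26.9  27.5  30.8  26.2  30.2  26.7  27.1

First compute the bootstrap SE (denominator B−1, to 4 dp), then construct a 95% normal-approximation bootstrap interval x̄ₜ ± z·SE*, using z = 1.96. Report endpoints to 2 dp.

Mean of replicates = 27.7889; sum of squared deviations = 22.5289; SE* = √(22.5289/8) = 1.6781
Margin = 1.96 × 1.6781 = 3.289
Interval: 28.7 ± 3.289

(25.41, 31.99)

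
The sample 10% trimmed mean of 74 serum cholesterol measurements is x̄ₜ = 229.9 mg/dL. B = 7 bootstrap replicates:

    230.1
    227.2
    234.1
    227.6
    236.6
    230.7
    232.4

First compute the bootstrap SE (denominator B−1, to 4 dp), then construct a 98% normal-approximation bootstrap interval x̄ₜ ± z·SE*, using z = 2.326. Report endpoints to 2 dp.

Mean of replicates = 231.2429; sum of squared deviations = 69.4171; SE* = √(69.4171/6) = 3.4014
Margin = 2.326 × 3.4014 = 7.912
Interval: 229.9 ± 7.912

(221.99, 237.81)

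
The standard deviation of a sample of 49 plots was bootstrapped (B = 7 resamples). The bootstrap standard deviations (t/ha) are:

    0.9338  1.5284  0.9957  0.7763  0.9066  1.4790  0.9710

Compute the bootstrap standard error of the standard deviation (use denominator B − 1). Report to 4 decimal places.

SE* = 0.2952

Bootstrap SE is the standard deviation of the 7 replicate standard deviations.
Mean of replicates: (0.9338 + 1.5284 + 0.9957 + 0.7763 + 0.9066 + 1.4790 + 0.9710) / 7 = 7.59080 / 7 = 1.08440
Sum of squared deviations: (−0.15060)² + (+0.44400)² + (−0.08870)² + (−0.30810)² + (−0.17780)² + (+0.39460)² + (−0.11340)² = 0.52279
Variance = 0.52279 / 6 = 0.08713
SE* = √0.08713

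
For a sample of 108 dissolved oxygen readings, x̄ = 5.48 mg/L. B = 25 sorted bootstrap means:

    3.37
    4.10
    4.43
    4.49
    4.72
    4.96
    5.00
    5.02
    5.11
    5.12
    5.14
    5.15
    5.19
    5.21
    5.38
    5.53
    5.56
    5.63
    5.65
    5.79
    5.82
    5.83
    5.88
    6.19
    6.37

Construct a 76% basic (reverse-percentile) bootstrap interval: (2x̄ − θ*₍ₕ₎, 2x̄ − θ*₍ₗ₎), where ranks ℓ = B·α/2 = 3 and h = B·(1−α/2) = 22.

Percentile endpoints at ranks 3 and 22: θ*₍3₎ = 4.43, θ*₍22₎ = 5.83.
Basic interval reflects these around x̄:
  lower = 2 × 5.48 − 5.83 = 5.13
  upper = 2 × 5.48 − 4.43 = 6.53

(5.13, 6.53)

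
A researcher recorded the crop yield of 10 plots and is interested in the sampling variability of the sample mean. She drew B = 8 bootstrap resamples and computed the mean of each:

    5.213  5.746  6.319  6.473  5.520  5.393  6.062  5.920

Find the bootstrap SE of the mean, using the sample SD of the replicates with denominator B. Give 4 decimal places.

SE* = 0.4167

Bootstrap SE is the standard deviation of the 8 replicate means.
Mean of replicates: (5.213 + 5.746 + 6.319 + 6.473 + 5.520 + 5.393 + 6.062 + 5.920) / 8 = 46.64600 / 8 = 5.83075
Sum of squared deviations: (−0.61775)² + (−0.08475)² + (+0.48825)² + (+0.64225)² + (−0.31075)² + (−0.43775)² + (+0.23125)² + (+0.08925)² = 1.38930
Variance = 1.38930 / 8 = 0.17366
SE* = √0.17366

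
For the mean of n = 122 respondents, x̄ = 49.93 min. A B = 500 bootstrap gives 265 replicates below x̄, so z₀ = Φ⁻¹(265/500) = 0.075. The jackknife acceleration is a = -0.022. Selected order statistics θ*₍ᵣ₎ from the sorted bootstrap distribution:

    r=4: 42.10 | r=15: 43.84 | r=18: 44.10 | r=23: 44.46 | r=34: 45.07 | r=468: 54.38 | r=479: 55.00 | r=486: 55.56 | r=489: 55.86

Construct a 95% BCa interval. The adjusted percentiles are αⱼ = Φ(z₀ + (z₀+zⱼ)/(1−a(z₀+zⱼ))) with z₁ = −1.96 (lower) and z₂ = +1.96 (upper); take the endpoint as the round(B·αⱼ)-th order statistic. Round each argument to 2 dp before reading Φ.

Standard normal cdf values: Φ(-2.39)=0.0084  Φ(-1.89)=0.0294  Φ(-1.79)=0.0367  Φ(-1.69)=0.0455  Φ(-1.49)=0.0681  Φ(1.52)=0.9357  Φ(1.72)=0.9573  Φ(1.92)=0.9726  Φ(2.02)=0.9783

Lower: z₀ + z₁ = 0.075 + (-1.960) = -1.885; 1 − a(z₀+z₁) = 1 − (-0.022)(-1.885) = 0.9585; argument = 0.075 + (-1.885)/0.9585 = -1.8916 → -1.89.
α₁ = Φ(-1.89) = 0.0294; rank = round(500 × 0.0294) = 15; θ*₍15₎ = 43.84.
Upper: z₀ + z₂ = 2.035; 1 − a(z₀+z₂) = 1.0448; argument = 2.0228 → 2.02; α₂ = 0.9783; rank = 489; θ*₍489₎ = 55.86.

(43.84, 55.86)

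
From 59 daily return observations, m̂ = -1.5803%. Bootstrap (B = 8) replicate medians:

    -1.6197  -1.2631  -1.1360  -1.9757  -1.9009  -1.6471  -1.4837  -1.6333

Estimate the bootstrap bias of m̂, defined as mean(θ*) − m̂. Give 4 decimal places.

bias = −0.0021

mean(θ*) = ((-1.6197) + (-1.2631) + (-1.1360) + (-1.9757) + (-1.9009) + (-1.6471) + (-1.4837) + (-1.6333)) / 8 = -1.58244
bias = -1.58244 − -1.5803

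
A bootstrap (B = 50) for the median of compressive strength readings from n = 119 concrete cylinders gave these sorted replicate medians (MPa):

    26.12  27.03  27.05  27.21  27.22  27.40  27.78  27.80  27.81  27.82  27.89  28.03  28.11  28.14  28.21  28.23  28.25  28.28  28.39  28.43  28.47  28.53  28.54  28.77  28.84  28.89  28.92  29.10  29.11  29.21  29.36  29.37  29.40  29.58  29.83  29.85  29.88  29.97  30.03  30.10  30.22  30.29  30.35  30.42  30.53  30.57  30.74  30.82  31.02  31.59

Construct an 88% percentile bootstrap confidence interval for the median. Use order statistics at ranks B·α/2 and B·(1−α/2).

(27.05, 30.74)

α = 0.12; lower rank = 50 × 0.060 = 3; upper rank = 50 × 0.940 = 47.
The 3rd smallest replicate is 27.05; the 47th is 30.74.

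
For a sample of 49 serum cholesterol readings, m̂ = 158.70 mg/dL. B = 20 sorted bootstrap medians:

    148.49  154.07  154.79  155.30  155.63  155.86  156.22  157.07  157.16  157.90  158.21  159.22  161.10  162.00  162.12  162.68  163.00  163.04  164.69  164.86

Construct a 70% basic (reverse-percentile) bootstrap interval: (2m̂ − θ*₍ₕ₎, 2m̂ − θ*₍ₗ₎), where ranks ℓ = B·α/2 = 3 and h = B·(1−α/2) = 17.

(154.40, 162.61)

Percentile endpoints at ranks 3 and 17: θ*₍3₎ = 154.79, θ*₍17₎ = 163.00.
Basic interval reflects these around m̂:
  lower = 2 × 158.70 − 163.00 = 154.40
  upper = 2 × 158.70 − 154.79 = 162.61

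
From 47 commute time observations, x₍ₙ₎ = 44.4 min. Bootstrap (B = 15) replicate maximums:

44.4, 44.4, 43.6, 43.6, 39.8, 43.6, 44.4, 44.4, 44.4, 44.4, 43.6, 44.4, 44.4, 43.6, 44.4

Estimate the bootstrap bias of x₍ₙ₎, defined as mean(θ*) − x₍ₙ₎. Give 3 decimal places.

mean(θ*) = (44.4 + 44.4 + 43.6 + 43.6 + 39.8 + 43.6 + 44.4 + 44.4 + 44.4 + 44.4 + 43.6 + 44.4 + 44.4 + 43.6 + 44.4) / 15 = 43.8267
bias = 43.8267 − 44.4

bias = −0.573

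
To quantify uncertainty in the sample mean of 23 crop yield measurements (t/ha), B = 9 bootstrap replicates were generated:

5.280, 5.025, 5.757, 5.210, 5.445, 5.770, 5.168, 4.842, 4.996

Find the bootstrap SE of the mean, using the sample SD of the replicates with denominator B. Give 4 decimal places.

Bootstrap SE is the standard deviation of the 9 replicate means.
Mean of replicates: (5.280 + 5.025 + 5.757 + 5.210 + 5.445 + 5.770 + 5.168 + 4.842 + 4.996) / 9 = 47.49300 / 9 = 5.27700
Sum of squared deviations: (+0.00300)² + (−0.25200)² + (+0.48000)² + (−0.06700)² + (+0.16800)² + (+0.49300)² + (−0.10900)² + (−0.43500)² + (−0.28100)² = 0.84974
Variance = 0.84974 / 9 = 0.09442
SE* = √0.09442

SE* = 0.3073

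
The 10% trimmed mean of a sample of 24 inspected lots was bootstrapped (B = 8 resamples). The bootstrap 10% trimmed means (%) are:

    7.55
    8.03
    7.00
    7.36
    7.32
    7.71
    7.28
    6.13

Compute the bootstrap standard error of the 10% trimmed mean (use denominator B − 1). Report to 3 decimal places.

Bootstrap SE is the standard deviation of the 8 replicate 10% trimmed means.
Mean of replicates: (7.55 + 8.03 + 7.00 + 7.36 + 7.32 + 7.71 + 7.28 + 6.13) / 8 = 58.3800 / 8 = 7.2975
Sum of squared deviations: (+0.2525)² + (+0.7325)² + (−0.2975)² + (+0.0625)² + (+0.0225)² + (+0.4125)² + (−0.0175)² + (−1.1675)² = 2.2267
Variance = 2.2267 / 7 = 0.3181
SE* = √0.3181

SE* = 0.564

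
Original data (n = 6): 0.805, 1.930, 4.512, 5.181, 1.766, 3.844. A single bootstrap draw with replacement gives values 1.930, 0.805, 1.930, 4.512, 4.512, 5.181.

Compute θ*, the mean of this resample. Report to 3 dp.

Mean = (1.930 + 0.805 + 1.930 + 4.512 + 4.512 + 5.181) / 6 = 18.8700 / 6 = 3.145

θ* = 3.145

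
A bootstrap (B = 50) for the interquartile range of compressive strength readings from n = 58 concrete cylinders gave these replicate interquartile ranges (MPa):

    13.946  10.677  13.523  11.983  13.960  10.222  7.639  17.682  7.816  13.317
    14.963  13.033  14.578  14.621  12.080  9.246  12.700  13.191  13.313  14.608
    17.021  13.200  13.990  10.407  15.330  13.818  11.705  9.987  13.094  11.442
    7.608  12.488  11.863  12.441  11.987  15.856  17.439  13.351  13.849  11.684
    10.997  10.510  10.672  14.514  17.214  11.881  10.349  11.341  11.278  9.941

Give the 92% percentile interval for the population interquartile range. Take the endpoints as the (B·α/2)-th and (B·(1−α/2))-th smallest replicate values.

(7.639, 17.214)

Sorted replicates: 7.608, 7.639, 7.816, 9.246, 9.941, 9.987, 10.222, 10.349, 10.407, 10.510, 10.672, 10.677, 10.997, 11.278, 11.341, 11.442, 11.684, 11.705, 11.863, 11.881, 11.983, 11.987, 12.080, 12.441, 12.488, 12.700, 13.033, 13.094, 13.191, 13.200, 13.313, 13.317, 13.351, 13.523, 13.818, 13.849, 13.946, 13.960, 13.990, 14.514, 14.578, 14.608, 14.621, 14.963, 15.330, 15.856, 17.021, 17.214, 17.439, 17.682
α = 0.08; lower rank = 50 × 0.040 = 2; upper rank = 50 × 0.960 = 48.
The 2nd smallest replicate is 7.639; the 48th is 17.214.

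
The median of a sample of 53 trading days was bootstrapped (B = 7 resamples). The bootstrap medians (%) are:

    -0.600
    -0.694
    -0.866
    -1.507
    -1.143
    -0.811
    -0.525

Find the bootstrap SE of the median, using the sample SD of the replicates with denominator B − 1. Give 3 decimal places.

SE* = 0.343

Bootstrap SE is the standard deviation of the 7 replicate medians.
Mean of replicates: ((-0.600) + (-0.694) + (-0.866) + (-1.507) + (-1.143) + (-0.811) + (-0.525)) / 7 = -6.1460 / 7 = -0.8780
Sum of squared deviations: (+0.2780)² + (+0.1840)² + (+0.0120)² + (−0.6290)² + (−0.2650)² + (+0.0670)² + (+0.3530)² = 0.7062
Variance = 0.7062 / 6 = 0.1177
SE* = √0.1177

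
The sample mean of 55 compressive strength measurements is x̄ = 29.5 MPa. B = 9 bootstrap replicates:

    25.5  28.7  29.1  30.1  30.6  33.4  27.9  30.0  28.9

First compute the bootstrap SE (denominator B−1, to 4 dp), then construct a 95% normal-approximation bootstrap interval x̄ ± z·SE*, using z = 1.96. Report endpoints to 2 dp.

Mean of replicates = 29.3556; sum of squared deviations = 36.5622; SE* = √(36.5622/8) = 2.1378
Margin = 1.96 × 2.1378 = 4.190
Interval: 29.5 ± 4.190

(25.31, 33.69)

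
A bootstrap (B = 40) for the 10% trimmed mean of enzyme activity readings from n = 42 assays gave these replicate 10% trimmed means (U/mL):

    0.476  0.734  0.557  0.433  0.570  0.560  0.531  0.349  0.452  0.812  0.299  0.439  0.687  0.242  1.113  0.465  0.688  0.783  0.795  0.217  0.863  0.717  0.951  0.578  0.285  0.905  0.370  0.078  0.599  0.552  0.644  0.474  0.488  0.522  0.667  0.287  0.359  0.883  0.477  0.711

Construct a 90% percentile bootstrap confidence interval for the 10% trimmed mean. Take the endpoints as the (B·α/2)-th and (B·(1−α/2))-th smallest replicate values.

Sorted replicates: 0.078, 0.217, 0.242, 0.285, 0.287, 0.299, 0.349, 0.359, 0.370, 0.433, 0.439, 0.452, 0.465, 0.474, 0.476, 0.477, 0.488, 0.522, 0.531, 0.552, 0.557, 0.560, 0.570, 0.578, 0.599, 0.644, 0.667, 0.687, 0.688, 0.711, 0.717, 0.734, 0.783, 0.795, 0.812, 0.863, 0.883, 0.905, 0.951, 1.113
α = 0.10; lower rank = 40 × 0.050 = 2; upper rank = 40 × 0.950 = 38.
The 2nd smallest replicate is 0.217; the 38th is 0.905.

(0.217, 0.905)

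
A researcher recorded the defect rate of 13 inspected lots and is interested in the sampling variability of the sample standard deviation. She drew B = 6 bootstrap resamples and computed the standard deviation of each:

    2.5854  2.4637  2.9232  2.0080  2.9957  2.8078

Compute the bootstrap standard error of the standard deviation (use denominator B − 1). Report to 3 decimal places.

SE* = 0.365

Bootstrap SE is the standard deviation of the 6 replicate standard deviations.
Mean of replicates: (2.5854 + 2.4637 + 2.9232 + 2.0080 + 2.9957 + 2.8078) / 6 = 15.78380 / 6 = 2.63063
Sum of squared deviations: (−0.04523)² + (−0.16693)² + (+0.29257)² + (−0.62263)² + (+0.36507)² + (+0.17717)² = 0.66784
Variance = 0.66784 / 5 = 0.13357
SE* = √0.13357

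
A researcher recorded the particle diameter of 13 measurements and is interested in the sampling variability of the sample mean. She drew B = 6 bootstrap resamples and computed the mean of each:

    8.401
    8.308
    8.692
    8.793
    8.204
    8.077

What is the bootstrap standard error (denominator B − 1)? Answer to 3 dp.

Bootstrap SE is the standard deviation of the 6 replicate means.
Mean of replicates: (8.401 + 8.308 + 8.692 + 8.793 + 8.204 + 8.077) / 6 = 50.4750 / 6 = 8.4125
Sum of squared deviations: (−0.0115)² + (−0.1045)² + (+0.2795)² + (+0.3805)² + (−0.2085)² + (−0.3355)² = 0.3900
Variance = 0.3900 / 5 = 0.0780
SE* = √0.0780

SE* = 0.279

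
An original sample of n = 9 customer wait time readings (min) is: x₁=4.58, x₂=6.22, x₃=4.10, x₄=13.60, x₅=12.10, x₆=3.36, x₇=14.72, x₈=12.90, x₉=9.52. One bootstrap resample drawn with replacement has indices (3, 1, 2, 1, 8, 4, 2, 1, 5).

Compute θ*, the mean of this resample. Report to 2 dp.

θ* = 7.65

Resample values: 4.10, 4.58, 6.22, 4.58, 12.90, 13.60, 6.22, 4.58, 12.10.
Mean = (4.10 + 4.58 + 6.22 + 4.58 + 12.90 + 13.60 + 6.22 + 4.58 + 12.10) / 9 = 68.880 / 9 = 7.65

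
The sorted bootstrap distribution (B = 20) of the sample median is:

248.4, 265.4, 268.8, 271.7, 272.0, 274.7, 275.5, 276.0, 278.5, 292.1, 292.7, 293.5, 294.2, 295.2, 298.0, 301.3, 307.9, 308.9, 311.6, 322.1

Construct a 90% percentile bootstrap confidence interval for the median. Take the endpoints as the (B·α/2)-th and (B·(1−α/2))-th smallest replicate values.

(248.4, 311.6)

α = 0.10; lower rank = 20 × 0.050 = 1; upper rank = 20 × 0.950 = 19.
The 1st smallest replicate is 248.4; the 19th is 311.6.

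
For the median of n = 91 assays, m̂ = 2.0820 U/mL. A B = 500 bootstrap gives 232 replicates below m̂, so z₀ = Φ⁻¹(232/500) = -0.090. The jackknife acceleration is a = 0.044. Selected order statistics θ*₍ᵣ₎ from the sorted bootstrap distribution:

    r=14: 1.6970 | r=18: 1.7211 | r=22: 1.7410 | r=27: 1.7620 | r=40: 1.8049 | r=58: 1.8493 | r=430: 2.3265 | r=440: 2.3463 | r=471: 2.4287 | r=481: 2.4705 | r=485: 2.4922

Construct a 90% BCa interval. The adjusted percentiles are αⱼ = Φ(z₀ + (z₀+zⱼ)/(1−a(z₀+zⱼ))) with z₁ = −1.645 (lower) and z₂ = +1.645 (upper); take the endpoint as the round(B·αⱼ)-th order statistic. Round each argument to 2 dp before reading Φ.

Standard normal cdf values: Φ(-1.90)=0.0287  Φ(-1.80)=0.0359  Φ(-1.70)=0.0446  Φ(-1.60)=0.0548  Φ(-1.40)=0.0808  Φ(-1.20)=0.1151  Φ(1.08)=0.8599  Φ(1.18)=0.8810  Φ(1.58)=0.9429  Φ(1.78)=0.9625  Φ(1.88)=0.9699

(1.7410, 2.4287)

Lower: z₀ + z₁ = -0.090 + (-1.645) = -1.735; 1 − a(z₀+z₁) = 1 − (0.044)(-1.735) = 1.0763; argument = -0.090 + (-1.735)/1.0763 = -1.7019 → -1.70.
α₁ = Φ(-1.70) = 0.0446; rank = round(500 × 0.0446) = 22; θ*₍22₎ = 1.7410.
Upper: z₀ + z₂ = 1.555; 1 − a(z₀+z₂) = 0.9316; argument = 1.5792 → 1.58; α₂ = 0.9429; rank = 471; θ*₍471₎ = 2.4287.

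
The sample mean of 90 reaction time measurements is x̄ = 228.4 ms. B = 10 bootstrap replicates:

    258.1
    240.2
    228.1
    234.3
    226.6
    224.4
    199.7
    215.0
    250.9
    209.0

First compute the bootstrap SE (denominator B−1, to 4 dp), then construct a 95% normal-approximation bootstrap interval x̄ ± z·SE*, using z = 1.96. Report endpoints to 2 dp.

Mean of replicates = 228.6300; sum of squared deviations = 2960.8010; SE* = √(2960.8010/9) = 18.1377
Margin = 1.96 × 18.1377 = 35.550
Interval: 228.4 ± 35.550

(192.85, 263.95)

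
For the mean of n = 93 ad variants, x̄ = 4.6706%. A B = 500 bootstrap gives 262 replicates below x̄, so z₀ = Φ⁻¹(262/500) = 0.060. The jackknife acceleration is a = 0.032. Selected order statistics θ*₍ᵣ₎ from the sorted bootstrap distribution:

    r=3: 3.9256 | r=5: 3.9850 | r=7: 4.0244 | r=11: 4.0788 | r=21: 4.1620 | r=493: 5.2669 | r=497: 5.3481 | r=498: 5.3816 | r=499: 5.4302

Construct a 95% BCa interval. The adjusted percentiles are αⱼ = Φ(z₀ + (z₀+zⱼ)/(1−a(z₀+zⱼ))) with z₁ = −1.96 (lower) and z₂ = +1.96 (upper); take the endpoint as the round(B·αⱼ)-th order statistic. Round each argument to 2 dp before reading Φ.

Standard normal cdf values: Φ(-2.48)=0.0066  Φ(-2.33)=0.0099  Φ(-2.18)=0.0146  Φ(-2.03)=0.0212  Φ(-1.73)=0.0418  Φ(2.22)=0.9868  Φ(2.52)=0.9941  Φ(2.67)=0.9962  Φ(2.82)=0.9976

Lower: z₀ + z₁ = 0.060 + (-1.960) = -1.900; 1 − a(z₀+z₁) = 1 − (0.032)(-1.900) = 1.0608; argument = 0.060 + (-1.900)/1.0608 = -1.7311 → -1.73.
α₁ = Φ(-1.73) = 0.0418; rank = round(500 × 0.0418) = 21; θ*₍21₎ = 4.1620.
Upper: z₀ + z₂ = 2.020; 1 − a(z₀+z₂) = 0.9354; argument = 2.2196 → 2.22; α₂ = 0.9868; rank = 493; θ*₍493₎ = 5.2669.

(4.1620, 5.2669)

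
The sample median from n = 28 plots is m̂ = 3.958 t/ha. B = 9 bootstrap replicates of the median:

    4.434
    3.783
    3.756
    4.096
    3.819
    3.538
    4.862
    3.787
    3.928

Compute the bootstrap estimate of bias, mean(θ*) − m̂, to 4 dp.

mean(θ*) = (4.434 + 3.783 + 3.756 + 4.096 + 3.819 + 3.538 + 4.862 + 3.787 + 3.928) / 9 = 4.00033
bias = 4.00033 − 3.958

bias = +0.0423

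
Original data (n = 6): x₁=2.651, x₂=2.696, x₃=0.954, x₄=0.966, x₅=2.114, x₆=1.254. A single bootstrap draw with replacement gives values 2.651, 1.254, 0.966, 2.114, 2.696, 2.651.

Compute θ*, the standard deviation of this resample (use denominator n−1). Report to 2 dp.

θ* = 0.77

Mean = 2.0553; sum of squared deviations = 2.9523
s² = 2.9523 / 5 = 0.5905
s = √0.5905 = 0.77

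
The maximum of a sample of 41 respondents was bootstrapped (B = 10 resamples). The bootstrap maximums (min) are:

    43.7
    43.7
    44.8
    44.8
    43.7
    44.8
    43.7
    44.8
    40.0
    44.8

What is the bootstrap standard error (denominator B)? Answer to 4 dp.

Bootstrap SE is the standard deviation of the 10 replicate maximums.
Mean of replicates: (43.7 + 43.7 + 44.8 + 44.8 + 43.7 + 44.8 + 43.7 + 44.8 + 40.0 + 44.8) / 10 = 438.80000 / 10 = 43.88000
Sum of squared deviations: (−0.18000)² + (−0.18000)² + (+0.92000)² + (+0.92000)² + (−0.18000)² + (+0.92000)² + (−0.18000)² + (+0.92000)² + (−3.88000)² + (+0.92000)² = 19.41600
Variance = 19.41600 / 10 = 1.94160
SE* = √1.94160

SE* = 1.3934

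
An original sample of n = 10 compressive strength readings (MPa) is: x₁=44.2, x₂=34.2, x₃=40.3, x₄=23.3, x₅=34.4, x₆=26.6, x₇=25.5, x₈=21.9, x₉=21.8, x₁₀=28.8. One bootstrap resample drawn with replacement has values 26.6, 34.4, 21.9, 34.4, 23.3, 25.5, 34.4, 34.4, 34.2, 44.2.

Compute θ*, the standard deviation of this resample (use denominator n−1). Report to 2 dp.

θ* = 6.84

Mean = 31.3300; sum of squared deviations = 421.3410
s² = 421.3410 / 9 = 46.8157
s = √46.8157 = 6.84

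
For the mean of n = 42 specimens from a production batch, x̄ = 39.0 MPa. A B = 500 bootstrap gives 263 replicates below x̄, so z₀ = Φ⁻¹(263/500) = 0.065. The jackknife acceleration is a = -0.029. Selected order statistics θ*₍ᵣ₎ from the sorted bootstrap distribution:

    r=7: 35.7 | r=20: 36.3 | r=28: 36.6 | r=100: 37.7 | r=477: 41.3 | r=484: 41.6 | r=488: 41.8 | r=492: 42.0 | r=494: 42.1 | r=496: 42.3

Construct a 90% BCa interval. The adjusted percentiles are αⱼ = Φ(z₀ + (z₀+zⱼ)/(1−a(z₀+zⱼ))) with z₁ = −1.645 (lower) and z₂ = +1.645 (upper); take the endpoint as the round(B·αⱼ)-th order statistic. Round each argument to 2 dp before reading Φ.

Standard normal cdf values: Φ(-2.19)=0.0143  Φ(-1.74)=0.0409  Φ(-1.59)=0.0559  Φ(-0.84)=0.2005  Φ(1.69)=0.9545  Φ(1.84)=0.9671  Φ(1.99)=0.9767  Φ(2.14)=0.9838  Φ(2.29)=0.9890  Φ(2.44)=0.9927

(36.6, 41.3)

Lower: z₀ + z₁ = 0.065 + (-1.645) = -1.580; 1 − a(z₀+z₁) = 1 − (-0.029)(-1.580) = 0.9542; argument = 0.065 + (-1.580)/0.9542 = -1.5909 → -1.59.
α₁ = Φ(-1.59) = 0.0559; rank = round(500 × 0.0559) = 28; θ*₍28₎ = 36.6.
Upper: z₀ + z₂ = 1.710; 1 − a(z₀+z₂) = 1.0496; argument = 1.6942 → 1.69; α₂ = 0.9545; rank = 477; θ*₍477₎ = 41.3.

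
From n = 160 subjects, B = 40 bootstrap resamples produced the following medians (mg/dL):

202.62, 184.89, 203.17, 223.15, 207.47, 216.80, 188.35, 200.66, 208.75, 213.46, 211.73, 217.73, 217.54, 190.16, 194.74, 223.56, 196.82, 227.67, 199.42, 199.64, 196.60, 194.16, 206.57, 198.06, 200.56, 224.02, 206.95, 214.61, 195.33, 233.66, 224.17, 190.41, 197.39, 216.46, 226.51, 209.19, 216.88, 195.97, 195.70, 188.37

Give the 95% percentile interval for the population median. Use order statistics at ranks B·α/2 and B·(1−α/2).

Sorted replicates: 184.89, 188.35, 188.37, 190.16, 190.41, 194.16, 194.74, 195.33, 195.70, 195.97, 196.60, 196.82, 197.39, 198.06, 199.42, 199.64, 200.56, 200.66, 202.62, 203.17, 206.57, 206.95, 207.47, 208.75, 209.19, 211.73, 213.46, 214.61, 216.46, 216.80, 216.88, 217.54, 217.73, 223.15, 223.56, 224.02, 224.17, 226.51, 227.67, 233.66
α = 0.05; lower rank = 40 × 0.025 = 1; upper rank = 40 × 0.975 = 39.
The 1st smallest replicate is 184.89; the 39th is 227.67.

(184.89, 227.67)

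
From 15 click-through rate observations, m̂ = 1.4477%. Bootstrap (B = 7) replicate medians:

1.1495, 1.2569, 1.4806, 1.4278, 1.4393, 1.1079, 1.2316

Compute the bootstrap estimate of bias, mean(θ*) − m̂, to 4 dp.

bias = −0.1486

mean(θ*) = (1.1495 + 1.2569 + 1.4806 + 1.4278 + 1.4393 + 1.1079 + 1.2316) / 7 = 1.29909
bias = 1.29909 − 1.4477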